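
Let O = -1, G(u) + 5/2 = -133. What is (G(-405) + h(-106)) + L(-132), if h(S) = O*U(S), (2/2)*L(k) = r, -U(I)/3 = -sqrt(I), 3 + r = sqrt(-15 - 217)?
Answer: -277/2 - 3*I*sqrt(106) + 2*I*sqrt(58) ≈ -138.5 - 15.655*I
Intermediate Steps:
r = -3 + 2*I*sqrt(58) (r = -3 + sqrt(-15 - 217) = -3 + sqrt(-232) = -3 + 2*I*sqrt(58) ≈ -3.0 + 15.232*I)
U(I) = 3*sqrt(I) (U(I) = -(-3)*sqrt(I) = 3*sqrt(I))
G(u) = -271/2 (G(u) = -5/2 - 133 = -271/2)
L(k) = -3 + 2*I*sqrt(58)
h(S) = -3*sqrt(S)
(G(-405) + h(-106)) + L(-132) = (-271/2 - 3*I*sqrt(106)) + (-3 + 2*I*sqrt(58)) = -277/2 - 3*I*sqrt(106) + 2*I*sqrt(58)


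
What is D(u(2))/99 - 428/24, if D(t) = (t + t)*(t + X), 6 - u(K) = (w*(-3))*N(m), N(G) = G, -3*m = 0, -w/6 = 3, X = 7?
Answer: -1073/66 ≈ -16.258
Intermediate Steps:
w = -18 (w = -6*3 = -18)
m = 0 (m = -1/3*0 = 0)
u(K) = 6 (u(K) = 6 - (-18*(-3))*0 = 6 - 54*0 = 6 - 1*0 = 6 + 0 = 6)
D(t) = 2*t*(7 + t) (D(t) = (t + t)*(t + 7) = (2*t)*(7 + t) = 2*t*(7 + t))
D(u(2))/99 - 428/24 = (2*6*(7 + 6))/99 - 428/24 = (2*6*13)*(1/99) - 428*1/24 = 156*(1/99) - 107/6 = 52/33 - 107/6 = -1073/66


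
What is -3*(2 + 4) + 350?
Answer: 332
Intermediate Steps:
-3*(2 + 4) + 350 = -3*6 + 350 = -18 + 350 = 332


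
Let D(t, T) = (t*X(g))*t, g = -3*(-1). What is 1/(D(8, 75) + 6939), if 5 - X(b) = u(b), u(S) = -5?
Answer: 1/7579 ≈ 0.00013194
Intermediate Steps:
g = 3
X(b) = 10 (X(b) = 5 - 1*(-5) = 5 + 5 = 10)
D(t, T) = 10*t² (D(t, T) = (t*10)*t = (10*t)*t = 10*t²)
1/(D(8, 75) + 6939) = 1/(10*8² + 6939) = 1/(10*64 + 6939) = 1/(640 + 6939) = 1/7579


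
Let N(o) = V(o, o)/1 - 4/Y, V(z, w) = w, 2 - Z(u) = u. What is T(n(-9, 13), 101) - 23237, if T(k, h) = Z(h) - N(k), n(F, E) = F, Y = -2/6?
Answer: -23339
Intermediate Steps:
Y = -⅓ (Y = -2*⅙ = -⅓ ≈ -0.33333)
Z(u) = 2 - u
N(o) = 12 + o (N(o) = o/1 - 4/(-⅓) = o*1 - 4*(-3) = o + 12 = 12 + o)
T(k, h) = -10 - h - k (T(k, h) = (2 - h) - (12 + k) = (2 - h) + (-12 - k) = -10 - h - k)
T(n(-9, 13), 101) - 23237 = (-10 - 1*101 - 1*(-9)) - 23237 = (-10 - 101 + 9) - 23237 = -102 - 23237 = -23339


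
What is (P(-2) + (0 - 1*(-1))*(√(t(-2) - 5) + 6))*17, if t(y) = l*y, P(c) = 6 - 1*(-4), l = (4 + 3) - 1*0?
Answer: 272 + 17*I*√19 ≈ 272.0 + 74.101*I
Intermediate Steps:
l = 7 (l = 7 + 0 = 7)
P(c) = 10 (P(c) = 6 + 4 = 10)
t(y) = 7*y
(P(-2) + (0 - 1*(-1))*(√(t(-2) - 5) + 6))*17 = (10 + (0 - 1*(-1))*(√(7*(-2) - 5) + 6))*17 = (10 + (0 + 1)*(√(-14 - 5) + 6))*17 = (10 + 1*(√(-19) + 6))*17 = (10 + 1*(I*√19 + 6))*17 = (10 + 1*(6 + I*√19))*17 = (10 + (6 + I*√19))*17 = (16 + I*√19)*17 = 272 + 17*I*√19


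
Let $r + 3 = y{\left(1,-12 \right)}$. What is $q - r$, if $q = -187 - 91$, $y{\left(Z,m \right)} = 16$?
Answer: $-291$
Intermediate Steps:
$r = 13$ ($r = -3 + 16 = 13$)
$q = -278$ ($q = -187 - 91 = -278$)
$q - r = -278 - 13 = -291$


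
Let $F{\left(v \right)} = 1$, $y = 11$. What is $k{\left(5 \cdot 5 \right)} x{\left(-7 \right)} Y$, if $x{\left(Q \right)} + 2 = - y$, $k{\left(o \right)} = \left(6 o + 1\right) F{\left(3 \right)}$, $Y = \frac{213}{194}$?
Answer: $- \frac{418119}{194} \approx -2155.3$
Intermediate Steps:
$Y = \frac{213}{194}$ ($Y = 213 \cdot \frac{1}{194} = \frac{213}{194} \approx 1.0979$)
$k{\left(o \right)} = 1 + 6 o$ ($k{\left(o \right)} = \left(6 o + 1\right) 1 = \left(1 + 6 o\right) 1 = 1 + 6 o$)
$x{\left(Q \right)} = -13$ ($x{\left(Q \right)} = -2 - 11 = -13$)
$k{\left(5 \cdot 5 \right)} x{\left(-7 \right)} Y = \left(1 + 6 \cdot 5 \cdot 5\right) \left(-13\right) \frac{213}{194} = \left(1 + 6 \cdot 25\right) \left(-13\right) \frac{213}{194} = \left(1 + 150\right) \left(-13\right) \frac{213}{194} = 151 \left(-13\right) \frac{213}{194} = \left(-1963\right) \frac{213}{194} = - \frac{418119}{194}$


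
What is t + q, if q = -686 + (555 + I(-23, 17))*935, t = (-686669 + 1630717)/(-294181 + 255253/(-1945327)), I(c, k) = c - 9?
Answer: 17465789194333729/35767406090 ≈ 4.8832e+5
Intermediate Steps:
I(c, k) = -9 + c
t = -114780128981/35767406090 (t = 944048/(-294181 + 255253*(-1/1945327)) = 944048/(-294181 - 255253/1945327) = 944048/(-572278497440/1945327) = 944048*(-1945327/572278497440) = -114780128981/35767406090 ≈ -3.2091)
q = 488319 (q = -686 + (555 + (-9 - 23))*935 = -686 + (555 - 32)*935 = -686 + 523*935 = -686 + 489005 = 488319)
t + q = -114780128981/35767406090 + 488319 = 17465789194333729/35767406090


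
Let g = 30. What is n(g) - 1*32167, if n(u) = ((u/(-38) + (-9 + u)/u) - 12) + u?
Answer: -6108327/190 ≈ -32149.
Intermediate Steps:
n(u) = -12 + 37*u/38 + (-9 + u)/u (n(u) = ((u*(-1/38) + (-9 + u)/u) - 12) + u = ((-u/38 + (-9 + u)/u) - 12) + u = (-12 - u/38 + (-9 + u)/u) + u = -12 + 37*u/38 + (-9 + u)/u)
n(g) - 1*32167 = (-11 - 9/30 + (37/38)*30) - 1*32167 = (-11 - 9*1/30 + 555/19) - 32167 = (-11 - 3/10 + 555/19) - 32167 = 3403/190 - 32167 = -6108327/190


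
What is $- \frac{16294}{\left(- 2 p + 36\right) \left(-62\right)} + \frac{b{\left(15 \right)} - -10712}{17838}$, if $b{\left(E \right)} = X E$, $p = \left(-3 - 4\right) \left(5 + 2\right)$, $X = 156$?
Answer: $\frac{99772097}{37049526} \approx 2.6929$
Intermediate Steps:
$p = -49$ ($p = \left(-7\right) 7 = -49$)
$b{\left(E \right)} = 156 E$
$- \frac{16294}{\left(- 2 p + 36\right) \left(-62\right)} + \frac{b{\left(15 \right)} - -10712}{17838} = - \frac{16294}{\left(\left(-2\right) \left(-49\right) + 36\right) \left(-62\right)} + \frac{156 \cdot 15 - -10712}{17838} = - \frac{16294}{\left(98 + 36\right) \left(-62\right)} + \left(2340 + 10712\right) \frac{1}{17838} = - \frac{16294}{134 \left(-62\right)} + 13052 \cdot \frac{1}{17838} = - \frac{16294}{-8308} + \frac{6526}{8919} = \left(-16294\right) \left(- \frac{1}{8308}\right) + \frac{6526}{8919} = \frac{8147}{4154} + \frac{6526}{8919} = \frac{99772097}{37049526}$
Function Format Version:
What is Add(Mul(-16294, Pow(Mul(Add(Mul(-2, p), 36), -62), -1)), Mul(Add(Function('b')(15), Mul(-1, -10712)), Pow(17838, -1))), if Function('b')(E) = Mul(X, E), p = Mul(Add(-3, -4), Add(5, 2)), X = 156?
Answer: Rational(99772097, 37049526) ≈ 2.6929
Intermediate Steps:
p = -49 (p = Mul(-7, 7) = -49)
Function('b')(E) = Mul(156, E)
Add(Mul(-16294, Pow(Mul(Add(Mul(-2, p), 36), -62), -1)), Mul(Add(Function('b')(15), Mul(-1, -10712)), Pow(17838, -1))) = Add(Mul(-16294, Pow(Mul(Add(Mul(-2, -49), 36), -62), -1)), Mul(Add(Mul(156, 15), Mul(-1, -10712)), Pow(17838, -1))) = Add(Mul(-16294, Pow(Mul(Add(98, 36), -62), -1)), Mul(Add(2340, 10712), Rational(1, 17838))) = Add(Mul(-16294, Pow(Mul(134, -62), -1)), Mul(13052, Rational(1, 17838))) = Add(Mul(-16294, Pow(-8308, -1)), Rational(6526, 8919)) = Add(Mul(-16294, Rational(-1, 8308)), Rational(6526, 8919)) = Add(Rational(8147, 4154), Rational(6526, 8919)) = Rational(99772097, 37049526)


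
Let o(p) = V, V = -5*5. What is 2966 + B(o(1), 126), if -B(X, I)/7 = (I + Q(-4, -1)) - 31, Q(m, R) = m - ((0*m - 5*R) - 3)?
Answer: 2343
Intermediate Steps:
V = -25
o(p) = -25
Q(m, R) = 3 + m + 5*R (Q(m, R) = m - ((0 - 5*R) - 3) = m - (-5*R - 3) = m - (-3 - 5*R) = m + (3 + 5*R) = 3 + m + 5*R)
B(X, I) = 259 - 7*I (B(X, I) = -7*((I + (3 - 4 + 5*(-1))) - 31) = -7*((I + (3 - 4 - 5)) - 31) = -7*((I - 6) - 31) = -7*((-6 + I) - 31) = -7*(-37 + I) = 259 - 7*I)
2966 + B(o(1), 126) = 2966 + (259 - 7*126) = 2966 + (259 - 882) = 2966 - 623 = 2343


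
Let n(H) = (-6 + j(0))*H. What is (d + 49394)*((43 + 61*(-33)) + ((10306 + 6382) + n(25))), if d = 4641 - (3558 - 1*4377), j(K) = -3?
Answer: 794999022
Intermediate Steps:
d = 5460 (d = 4641 - (3558 - 4377) = 4641 - 1*(-819) = 4641 + 819 = 5460)
n(H) = -9*H (n(H) = (-6 - 3)*H = -9*H)
(d + 49394)*((43 + 61*(-33)) + ((10306 + 6382) + n(25))) = (5460 + 49394)*((43 + 61*(-33)) + ((10306 + 6382) - 9*25)) = 54854*((43 - 2013) + (16688 - 225)) = 54854*(-1970 + 16463) = 54854*14493 = 794999022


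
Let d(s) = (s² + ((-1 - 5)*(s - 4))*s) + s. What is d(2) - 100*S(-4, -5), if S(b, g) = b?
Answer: 430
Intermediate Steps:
d(s) = s + s² + s*(24 - 6*s) (d(s) = (s² + (-6*(-4 + s))*s) + s = (s² + (24 - 6*s)*s) + s = (s² + s*(24 - 6*s)) + s = s + s² + s*(24 - 6*s))
d(2) - 100*S(-4, -5) = 5*2*(5 - 1*2) - 100*(-4) = 5*2*(5 - 2) + 400 = 5*2*3 + 400 = 30 + 400 = 430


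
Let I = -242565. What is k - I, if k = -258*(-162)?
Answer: 284361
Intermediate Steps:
k = 41796
k - I = 41796 - 1*(-242565) = 41796 + 242565 = 284361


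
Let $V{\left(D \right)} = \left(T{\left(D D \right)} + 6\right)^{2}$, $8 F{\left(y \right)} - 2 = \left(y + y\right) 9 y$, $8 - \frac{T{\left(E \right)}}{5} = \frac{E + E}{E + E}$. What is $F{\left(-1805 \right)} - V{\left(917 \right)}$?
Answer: $\frac{14657751}{2} \approx 7.3289 \cdot 10^{6}$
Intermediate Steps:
$T{\left(E \right)} = 35$ ($T{\left(E \right)} = 40 - 5 \frac{E + E}{E + E} = 40 - 5 \frac{2 E}{2 E} = 40 - 5 \cdot 2 E \frac{1}{2 E} = 40 - 5 = 35$)
$F{\left(y \right)} = \frac{1}{4} + \frac{9 y^{2}}{4}$ ($F{\left(y \right)} = \frac{1}{4} + \frac{\left(y + y\right) 9 y}{8} = \frac{1}{4} + \frac{2 y 9 y}{8} = \frac{1}{4} + \frac{18 y y}{8} = \frac{1}{4} + \frac{18 y^{2}}{8} = \frac{1}{4} + \frac{9 y^{2}}{4}$)
$V{\left(D \right)} = 1681$ ($V{\left(D \right)} = \left(35 + 6\right)^{2} = 41^{2} = 1681$)
$F{\left(-1805 \right)} - V{\left(917 \right)} = \left(\frac{1}{4} + \frac{9 \left(-1805\right)^{2}}{4}\right) - 1681 = \left(\frac{1}{4} + \frac{9}{4} \cdot 3258025\right) - 1681 = \left(\frac{1}{4} + \frac{29322225}{4}\right) - 1681 = \frac{14661113}{2} - 1681 = \frac{14657751}{2}$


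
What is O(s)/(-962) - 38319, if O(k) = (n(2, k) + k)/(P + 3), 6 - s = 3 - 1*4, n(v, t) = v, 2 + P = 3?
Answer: -147451521/3848 ≈ -38319.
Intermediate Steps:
P = 1 (P = -2 + 3 = 1)
s = 7 (s = 6 - (3 - 1*4) = 6 - (3 - 4) = 6 - 1*(-1) = 6 + 1 = 7)
O(k) = ½ + k/4 (O(k) = (2 + k)/(1 + 3) = (2 + k)/4 = (2 + k)*(¼) = ½ + k/4)
O(s)/(-962) - 38319 = (½ + (¼)*7)/(-962) - 38319 = -(½ + 7/4)/962 - 38319 = -1/962*9/4 - 38319 = -9/3848 - 38319 = -147451521/3848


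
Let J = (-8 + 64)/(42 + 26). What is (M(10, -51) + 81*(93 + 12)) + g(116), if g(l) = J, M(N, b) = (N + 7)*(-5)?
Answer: 143154/17 ≈ 8420.8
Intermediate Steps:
M(N, b) = -35 - 5*N (M(N, b) = (7 + N)*(-5) = -35 - 5*N)
J = 14/17 (J = 56/68 = 56*(1/68) = 14/17 ≈ 0.82353)
g(l) = 14/17
(M(10, -51) + 81*(93 + 12)) + g(116) = ((-35 - 5*10) + 81*(93 + 12)) + 14/17 = ((-35 - 50) + 81*105) + 14/17 = (-85 + 8505) + 14/17 = 8420 + 14/17 = 143154/17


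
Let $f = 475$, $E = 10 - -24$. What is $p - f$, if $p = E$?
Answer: $-441$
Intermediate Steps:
$E = 34$ ($E = 10 + 24 = 34$)
$p = 34$
$p - f = 34 - 475 = -441$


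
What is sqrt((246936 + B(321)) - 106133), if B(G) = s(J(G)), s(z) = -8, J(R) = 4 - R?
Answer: sqrt(140795) ≈ 375.23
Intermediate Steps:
B(G) = -8
sqrt((246936 + B(321)) - 106133) = sqrt((246936 - 8) - 106133) = sqrt(246928 - 106133) = sqrt(140795)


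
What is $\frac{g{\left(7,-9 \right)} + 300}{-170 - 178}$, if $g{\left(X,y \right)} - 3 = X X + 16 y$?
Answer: $- \frac{52}{87} \approx -0.5977$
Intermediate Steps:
$g{\left(X,y \right)} = 3 + X^{2} + 16 y$ ($g{\left(X,y \right)} = 3 + \left(X X + 16 y\right) = 3 + \left(X^{2} + 16 y\right) = 3 + X^{2} + 16 y$)
$\frac{g{\left(7,-9 \right)} + 300}{-170 - 178} = \frac{\left(3 + 7^{2} + 16 \left(-9\right)\right) + 300}{-170 - 178} = \frac{\left(3 + 49 - 144\right) + 300}{-348} = \left(-92 + 300\right) \left(- \frac{1}{348}\right) = 208 \left(- \frac{1}{348}\right) = - \frac{52}{87}$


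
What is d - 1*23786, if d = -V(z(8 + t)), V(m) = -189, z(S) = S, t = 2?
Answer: -23597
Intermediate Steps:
d = 189 (d = -1*(-189) = 189)
d - 1*23786 = 189 - 1*23786 = 189 - 23786 = -23597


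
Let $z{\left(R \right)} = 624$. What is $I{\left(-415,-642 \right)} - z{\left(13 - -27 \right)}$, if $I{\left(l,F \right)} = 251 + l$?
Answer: $-788$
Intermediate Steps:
$I{\left(-415,-642 \right)} - z{\left(13 - -27 \right)} = \left(251 - 415\right) - 624 = -164 - 624 = -788$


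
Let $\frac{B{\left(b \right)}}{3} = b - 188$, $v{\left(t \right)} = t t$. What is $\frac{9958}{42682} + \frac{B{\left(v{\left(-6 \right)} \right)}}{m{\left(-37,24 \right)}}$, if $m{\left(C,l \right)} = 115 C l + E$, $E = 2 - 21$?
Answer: $\frac{518281577}{2179748399} \approx 0.23777$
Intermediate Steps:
$E = -19$ ($E = 2 - 21 = -19$)
$v{\left(t \right)} = t^{2}$
$B{\left(b \right)} = -564 + 3 b$ ($B{\left(b \right)} = 3 \left(b - 188\right) = 3 \left(-188 + b\right) = -564 + 3 b$)
$m{\left(C,l \right)} = -19 + 115 C l$ ($m{\left(C,l \right)} = 115 C l - 19 = -19 + 115 C l$)
$\frac{9958}{42682} + \frac{B{\left(v{\left(-6 \right)} \right)}}{m{\left(-37,24 \right)}} = \frac{9958}{42682} + \frac{-564 + 3 \left(-6\right)^{2}}{-19 + 115 \left(-37\right) 24} = 9958 \cdot \frac{1}{42682} + \frac{-564 + 3 \cdot 36}{-19 - 102120} = \frac{4979}{21341} + \frac{-564 + 108}{-102139} = \frac{4979}{21341} - - \frac{456}{102139} = \frac{4979}{21341} + \frac{456}{102139} = \frac{518281577}{2179748399}$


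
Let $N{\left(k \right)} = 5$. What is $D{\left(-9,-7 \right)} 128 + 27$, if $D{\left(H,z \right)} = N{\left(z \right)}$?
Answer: $667$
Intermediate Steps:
$D{\left(H,z \right)} = 5$
$D{\left(-9,-7 \right)} 128 + 27 = 5 \cdot 128 + 27 = 640 + 27 = 667$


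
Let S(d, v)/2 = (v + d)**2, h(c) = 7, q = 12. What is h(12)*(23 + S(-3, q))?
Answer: 1295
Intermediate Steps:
S(d, v) = 2*(d + v)**2 (S(d, v) = 2*(v + d)**2 = 2*(d + v)**2)
h(12)*(23 + S(-3, q)) = 7*(23 + 2*(-3 + 12)**2) = 7*(23 + 2*9**2) = 7*(23 + 2*81) = 7*(23 + 162) = 7*185 = 1295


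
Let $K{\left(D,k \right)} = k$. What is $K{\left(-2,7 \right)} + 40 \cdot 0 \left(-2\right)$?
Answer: $7$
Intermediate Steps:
$K{\left(-2,7 \right)} + 40 \cdot 0 \left(-2\right) = 7 + 40 \cdot 0 \left(-2\right) = 7 + 40 \cdot 0 = 7 + 0 = 7$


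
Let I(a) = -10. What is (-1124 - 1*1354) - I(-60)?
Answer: -2468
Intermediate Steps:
(-1124 - 1*1354) - I(-60) = (-1124 - 1*1354) - 1*(-10) = (-1124 - 1354) + 10 = -2478 + 10 = -2468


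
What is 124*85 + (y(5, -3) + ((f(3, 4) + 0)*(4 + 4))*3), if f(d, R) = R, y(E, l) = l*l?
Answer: 10645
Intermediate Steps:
y(E, l) = l²
124*85 + (y(5, -3) + ((f(3, 4) + 0)*(4 + 4))*3) = 124*85 + ((-3)² + ((4 + 0)*(4 + 4))*3) = 10540 + (9 + (4*8)*3) = 10540 + (9 + 32*3) = 10540 + (9 + 96) = 10540 + 105 = 10645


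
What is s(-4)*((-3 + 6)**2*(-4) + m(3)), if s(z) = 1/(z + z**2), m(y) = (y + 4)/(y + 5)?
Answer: -281/96 ≈ -2.9271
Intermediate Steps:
m(y) = (4 + y)/(5 + y)
s(-4)*((-3 + 6)**2*(-4) + m(3)) = (1/((-4)*(1 - 4)))*((-3 + 6)**2*(-4) + (4 + 3)/(5 + 3)) = (-1/4/(-3))*(3**2*(-4) + 7/8) = (-1/4*(-1/3))*(9*(-4) + (1/8)*7) = (-36 + 7/8)/12 = (1/12)*(-281/8) = -281/96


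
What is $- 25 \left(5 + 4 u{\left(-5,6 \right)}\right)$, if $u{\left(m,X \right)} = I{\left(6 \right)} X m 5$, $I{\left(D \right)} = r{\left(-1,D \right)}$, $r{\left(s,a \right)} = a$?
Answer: $89875$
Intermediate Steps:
$I{\left(D \right)} = D$
$u{\left(m,X \right)} = 30 X m$ ($u{\left(m,X \right)} = 6 X m 5 = 6 X 5 m = 30 X m$)
$- 25 \left(5 + 4 u{\left(-5,6 \right)}\right) = - 25 \left(5 + 4 \cdot 30 \cdot 6 \left(-5\right)\right) = - 25 \left(5 + 4 \left(-900\right)\right) = - 25 \left(5 - 3600\right) = \left(-25\right) \left(-3595\right) = 89875$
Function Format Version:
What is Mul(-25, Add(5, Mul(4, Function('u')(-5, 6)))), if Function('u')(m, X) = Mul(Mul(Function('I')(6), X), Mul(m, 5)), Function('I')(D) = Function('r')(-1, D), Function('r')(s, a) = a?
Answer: 89875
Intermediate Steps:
Function('I')(D) = D
Function('u')(m, X) = Mul(30, X, m) (Function('u')(m, X) = Mul(Mul(6, X), Mul(m, 5)) = Mul(Mul(6, X), Mul(5, m)) = Mul(30, X, m))
Mul(-25, Add(5, Mul(4, Function('u')(-5, 6)))) = Mul(-25, Add(5, Mul(4, Mul(30, 6, -5)))) = Mul(-25, Add(5, Mul(4, -900))) = Mul(-25, Add(5, -3600)) = Mul(-25, -3595) = 89875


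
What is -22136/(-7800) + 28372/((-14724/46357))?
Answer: -106859920216/1196325 ≈ -89324.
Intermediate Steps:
-22136/(-7800) + 28372/((-14724/46357)) = -22136*(-1/7800) + 28372/((-14724*1/46357)) = 2767/975 + 28372/(-14724/46357) = 2767/975 + 28372*(-46357/14724) = 2767/975 - 328810201/3681 = -106859920216/1196325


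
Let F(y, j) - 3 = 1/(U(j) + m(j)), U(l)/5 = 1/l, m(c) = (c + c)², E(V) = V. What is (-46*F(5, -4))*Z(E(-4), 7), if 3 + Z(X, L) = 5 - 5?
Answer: 104466/251 ≈ 416.20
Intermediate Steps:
m(c) = 4*c² (m(c) = (2*c)² = 4*c²)
U(l) = 5/l (U(l) = 5*(1/l) = 5/l)
Z(X, L) = -3 (Z(X, L) = -3 + (5 - 5) = -3 + 0 = -3)
F(y, j) = 3 + 1/(4*j² + 5/j) (F(y, j) = 3 + 1/(5/j + 4*j²) = 3 + 1/(4*j² + 5/j))
(-46*F(5, -4))*Z(E(-4), 7) = -46*(15 - 4 + 12*(-4)³)/(5 + 4*(-4)³)*(-3) = -46*(15 - 4 + 12*(-64))/(5 + 4*(-64))*(-3) = -46*(15 - 4 - 768)/(5 - 256)*(-3) = -46*(-757)/(-251)*(-3) = -(-46)*(-757)/251*(-3) = -46*757/251*(-3) = -34822/251*(-3) = 104466/251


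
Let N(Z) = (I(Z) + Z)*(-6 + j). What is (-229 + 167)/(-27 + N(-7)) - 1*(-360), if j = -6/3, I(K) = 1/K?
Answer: 75526/211 ≈ 357.94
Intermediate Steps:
j = -2 (j = -6*⅓ = -2)
N(Z) = -8*Z - 8/Z (N(Z) = (1/Z + Z)*(-6 - 2) = (Z + 1/Z)*(-8) = -8*Z - 8/Z)
(-229 + 167)/(-27 + N(-7)) - 1*(-360) = (-229 + 167)/(-27 + (-8*(-7) - 8/(-7))) - 1*(-360) = -62/(-27 + (56 - 8*(-⅐))) + 360 = -62/(-27 + (56 + 8/7)) + 360 = -62/(-27 + 400/7) + 360 = -62/211/7 + 360 = -62*7/211 + 360 = -434/211 + 360 = 75526/211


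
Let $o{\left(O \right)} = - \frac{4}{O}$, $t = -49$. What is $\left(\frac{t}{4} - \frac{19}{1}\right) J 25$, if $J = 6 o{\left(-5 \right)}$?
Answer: $-3750$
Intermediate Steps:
$J = \frac{24}{5}$ ($J = 6 \left(- \frac{4}{-5}\right) = 6 \left(\left(-4\right) \left(- \frac{1}{5}\right)\right) = 6 \cdot \frac{4}{5} = \frac{24}{5} \approx 4.8$)
$\left(\frac{t}{4} - \frac{19}{1}\right) J 25 = \left(- \frac{49}{4} - \frac{19}{1}\right) \frac{24}{5} \cdot 25 = \left(\left(-49\right) \frac{1}{4} - 19\right) \frac{24}{5} \cdot 25 = \left(- \frac{49}{4} - 19\right) \frac{24}{5} \cdot 25 = \left(- \frac{125}{4}\right) \frac{24}{5} \cdot 25 = \left(-150\right) 25 = -3750$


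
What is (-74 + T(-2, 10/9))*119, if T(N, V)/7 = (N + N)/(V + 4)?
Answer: -217532/23 ≈ -9457.9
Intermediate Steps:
T(N, V) = 14*N/(4 + V) (T(N, V) = 7*((N + N)/(V + 4)) = 7*((2*N)/(4 + V)) = 7*(2*N/(4 + V)) = 14*N/(4 + V))
(-74 + T(-2, 10/9))*119 = (-74 + 14*(-2)/(4 + 10/9))*119 = (-74 + 14*(-2)/(46/9))*119 = (-74 + 14*(-2)*(9/46))*119 = (-74 - 126/23)*119 = -1828/23*119 = -217532/23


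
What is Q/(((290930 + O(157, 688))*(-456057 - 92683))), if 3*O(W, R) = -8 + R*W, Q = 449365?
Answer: -38517/15377231272 ≈ -2.5048e-6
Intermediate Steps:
O(W, R) = -8/3 + R*W/3 (O(W, R) = (-8 + R*W)/3 = -8/3 + R*W/3)
Q/(((290930 + O(157, 688))*(-456057 - 92683))) = 449365/(((290930 + (-8/3 + (⅓)*688*157))*(-456057 - 92683))) = 449365/(((290930 + (-8/3 + 108016/3))*(-548740))) = 449365/(((290930 + 108008/3)*(-548740))) = 449365/(((980798/3)*(-548740))) = 449365/(-538203094520/3) = 449365*(-3/538203094520) = -38517/15377231272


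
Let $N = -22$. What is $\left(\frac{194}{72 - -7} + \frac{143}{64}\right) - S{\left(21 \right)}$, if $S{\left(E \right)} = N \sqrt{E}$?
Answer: $\frac{23713}{5056} + 22 \sqrt{21} \approx 105.51$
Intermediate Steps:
$S{\left(E \right)} = - 22 \sqrt{E}$
$\left(\frac{194}{72 - -7} + \frac{143}{64}\right) - S{\left(21 \right)} = \left(\frac{194}{72 - -7} + \frac{143}{64}\right) - - 22 \sqrt{21} = \left(\frac{194}{72 + 7} + 143 \cdot \frac{1}{64}\right) + 22 \sqrt{21} = \left(\frac{194}{79} + \frac{143}{64}\right) + 22 \sqrt{21} = \frac{23713}{5056} + 22 \sqrt{21}$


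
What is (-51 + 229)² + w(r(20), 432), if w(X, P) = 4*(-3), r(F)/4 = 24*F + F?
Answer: 31672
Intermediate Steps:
r(F) = 100*F (r(F) = 4*(24*F + F) = 4*(25*F) = 100*F)
w(X, P) = -12
(-51 + 229)² + w(r(20), 432) = (-51 + 229)² - 12 = 178² - 12 = 31684 - 12 = 31672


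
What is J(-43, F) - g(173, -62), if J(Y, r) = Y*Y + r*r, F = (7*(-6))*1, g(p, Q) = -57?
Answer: 3670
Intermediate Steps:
F = -42 (F = -42*1 = -42)
J(Y, r) = Y² + r²
J(-43, F) - g(173, -62) = ((-43)² + (-42)²) - 1*(-57) = (1849 + 1764) + 57 = 3613 + 57 = 3670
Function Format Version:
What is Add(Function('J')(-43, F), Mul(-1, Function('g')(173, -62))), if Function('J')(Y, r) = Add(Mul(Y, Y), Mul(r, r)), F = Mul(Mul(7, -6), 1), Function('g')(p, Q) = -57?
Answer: 3670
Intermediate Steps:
F = -42 (F = Mul(-42, 1) = -42)
Function('J')(Y, r) = Add(Pow(Y, 2), Pow(r, 2))
Add(Function('J')(-43, F), Mul(-1, Function('g')(173, -62))) = Add(Add(Pow(-43, 2), Pow(-42, 2)), Mul(-1, -57)) = Add(Add(1849, 1764), 57) = Add(3613, 57) = 3670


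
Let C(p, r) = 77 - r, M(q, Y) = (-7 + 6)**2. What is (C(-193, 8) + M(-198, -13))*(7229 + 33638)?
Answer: 2860690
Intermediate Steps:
M(q, Y) = 1 (M(q, Y) = (-1)**2 = 1)
(C(-193, 8) + M(-198, -13))*(7229 + 33638) = ((77 - 1*8) + 1)*(7229 + 33638) = ((77 - 8) + 1)*40867 = (69 + 1)*40867 = 70*40867 = 2860690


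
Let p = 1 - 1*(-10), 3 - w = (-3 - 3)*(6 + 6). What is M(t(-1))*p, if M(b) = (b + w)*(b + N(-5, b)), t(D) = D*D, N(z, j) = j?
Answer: 1672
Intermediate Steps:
w = 75 (w = 3 - (-3 - 3)*(6 + 6) = 3 - (-6)*12 = 3 - 1*(-72) = 3 + 72 = 75)
t(D) = D²
p = 11 (p = 1 + 10 = 11)
M(b) = 2*b*(75 + b) (M(b) = (b + 75)*(b + b) = (75 + b)*(2*b) = 2*b*(75 + b))
M(t(-1))*p = (2*(-1)²*(75 + (-1)²))*11 = (2*1*(75 + 1))*11 = (2*1*76)*11 = 152*11 = 1672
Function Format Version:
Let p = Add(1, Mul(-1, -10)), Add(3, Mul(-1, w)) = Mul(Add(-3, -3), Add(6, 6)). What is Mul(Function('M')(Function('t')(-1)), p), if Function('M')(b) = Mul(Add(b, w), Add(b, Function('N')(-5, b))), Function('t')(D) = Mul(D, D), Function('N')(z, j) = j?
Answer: 1672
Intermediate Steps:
w = 75 (w = Add(3, Mul(-1, Mul(Add(-3, -3), Add(6, 6)))) = Add(3, Mul(-1, Mul(-6, 12))) = Add(3, Mul(-1, -72)) = Add(3, 72) = 75)
Function('t')(D) = Pow(D, 2)
p = 11 (p = Add(1, 10) = 11)
Function('M')(b) = Mul(2, b, Add(75, b)) (Function('M')(b) = Mul(Add(b, 75), Add(b, b)) = Mul(Add(75, b), Mul(2, b)) = Mul(2, b, Add(75, b)))
Mul(Function('M')(Function('t')(-1)), p) = Mul(Mul(2, Pow(-1, 2), Add(75, Pow(-1, 2))), 11) = Mul(Mul(2, 1, Add(75, 1)), 11) = Mul(Mul(2, 1, 76), 11) = Mul(152, 11) = 1672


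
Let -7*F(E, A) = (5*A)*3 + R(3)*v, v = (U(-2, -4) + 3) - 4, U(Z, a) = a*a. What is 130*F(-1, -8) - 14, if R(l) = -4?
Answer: 23302/7 ≈ 3328.9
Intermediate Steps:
U(Z, a) = a**2
v = 15 (v = ((-4)**2 + 3) - 4 = (16 + 3) - 4 = 19 - 4 = 15)
F(E, A) = 60/7 - 15*A/7 (F(E, A) = -((5*A)*3 - 4*15)/7 = -(15*A - 60)/7 = -(-60 + 15*A)/7 = 60/7 - 15*A/7)
130*F(-1, -8) - 14 = 130*(60/7 - 15/7*(-8)) - 14 = 130*(60/7 + 120/7) - 14 = 130*(180/7) - 14 = 23400/7 - 14 = 23302/7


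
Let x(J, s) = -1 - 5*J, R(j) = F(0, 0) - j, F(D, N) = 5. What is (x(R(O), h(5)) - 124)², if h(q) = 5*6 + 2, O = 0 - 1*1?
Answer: 24025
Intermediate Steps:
O = -1 (O = 0 - 1 = -1)
h(q) = 32 (h(q) = 30 + 2 = 32)
R(j) = 5 - j
(x(R(O), h(5)) - 124)² = ((-1 - 5*(5 - 1*(-1))) - 124)² = ((-1 - 5*(5 + 1)) - 124)² = ((-1 - 5*6) - 124)² = ((-1 - 30) - 124)² = (-31 - 124)² = (-155)² = 24025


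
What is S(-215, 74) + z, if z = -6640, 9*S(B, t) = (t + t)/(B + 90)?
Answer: -7470148/1125 ≈ -6640.1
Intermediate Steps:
S(B, t) = 2*t/(9*(90 + B)) (S(B, t) = ((t + t)/(B + 90))/9 = ((2*t)/(90 + B))/9 = (2*t/(90 + B))/9 = 2*t/(9*(90 + B)))
S(-215, 74) + z = (2/9)*74/(90 - 215) - 6640 = (2/9)*74/(-125) - 6640 = (2/9)*74*(-1/125) - 6640 = -148/1125 - 6640 = -7470148/1125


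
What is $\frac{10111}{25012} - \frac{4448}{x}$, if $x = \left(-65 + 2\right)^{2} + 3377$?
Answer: $- \frac{18488985}{91869076} \approx -0.20125$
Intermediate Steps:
$x = 7346$ ($x = \left(-63\right)^{2} + 3377 = 3969 + 3377 = 7346$)
$\frac{10111}{25012} - \frac{4448}{x} = \frac{10111}{25012} - \frac{4448}{7346} = 10111 \cdot \frac{1}{25012} - \frac{2224}{3673} = \frac{10111}{25012} - \frac{2224}{3673} = - \frac{18488985}{91869076}$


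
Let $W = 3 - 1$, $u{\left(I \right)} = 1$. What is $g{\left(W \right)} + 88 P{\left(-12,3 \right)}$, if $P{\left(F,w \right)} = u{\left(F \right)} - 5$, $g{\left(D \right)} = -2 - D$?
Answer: $-356$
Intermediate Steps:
$W = 2$ ($W = 3 - 1 = 2$)
$P{\left(F,w \right)} = -4$ ($P{\left(F,w \right)} = 1 - 5 = -4$)
$g{\left(W \right)} + 88 P{\left(-12,3 \right)} = \left(-2 - 2\right) + 88 \left(-4\right) = \left(-2 - 2\right) - 352 = -4 - 352 = -356$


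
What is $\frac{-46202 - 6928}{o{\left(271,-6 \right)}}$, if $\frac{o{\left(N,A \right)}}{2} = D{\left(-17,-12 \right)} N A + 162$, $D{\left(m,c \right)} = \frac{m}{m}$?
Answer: $\frac{8855}{488} \approx 18.145$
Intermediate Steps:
$D{\left(m,c \right)} = 1$
$o{\left(N,A \right)} = 324 + 2 A N$ ($o{\left(N,A \right)} = 2 \left(1 N A + 162\right) = 2 \left(N A + 162\right) = 2 \left(A N + 162\right) = 2 \left(162 + A N\right) = 324 + 2 A N$)
$\frac{-46202 - 6928}{o{\left(271,-6 \right)}} = \frac{-46202 - 6928}{324 + 2 \left(-6\right) 271} = \frac{-46202 - 6928}{324 - 3252} = - \frac{53130}{-2928} = \left(-53130\right) \left(- \frac{1}{2928}\right) = \frac{8855}{488}$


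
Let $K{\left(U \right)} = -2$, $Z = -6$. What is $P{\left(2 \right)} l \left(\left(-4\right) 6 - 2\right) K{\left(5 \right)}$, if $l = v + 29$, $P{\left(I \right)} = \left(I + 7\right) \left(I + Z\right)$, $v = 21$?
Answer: $-93600$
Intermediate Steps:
$P{\left(I \right)} = \left(-6 + I\right) \left(7 + I\right)$ ($P{\left(I \right)} = \left(I + 7\right) \left(I - 6\right) = \left(7 + I\right) \left(-6 + I\right) = \left(-6 + I\right) \left(7 + I\right)$)
$l = 50$ ($l = 21 + 29 = 50$)
$P{\left(2 \right)} l \left(\left(-4\right) 6 - 2\right) K{\left(5 \right)} = \left(-42 + 2 + 2^{2}\right) 50 \left(\left(-4\right) 6 - 2\right) \left(-2\right) = \left(-42 + 2 + 4\right) 50 \left(-24 - 2\right) \left(-2\right) = \left(-36\right) 50 \left(\left(-26\right) \left(-2\right)\right) = \left(-1800\right) 52 = -93600$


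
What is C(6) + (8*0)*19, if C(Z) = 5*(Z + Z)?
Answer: 60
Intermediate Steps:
C(Z) = 10*Z (C(Z) = 5*(2*Z) = 10*Z)
C(6) + (8*0)*19 = 10*6 + (8*0)*19 = 60 + 0*19 = 60 + 0 = 60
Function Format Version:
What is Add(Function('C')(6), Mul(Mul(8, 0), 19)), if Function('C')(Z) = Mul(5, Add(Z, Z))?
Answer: 60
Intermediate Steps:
Function('C')(Z) = Mul(10, Z) (Function('C')(Z) = Mul(5, Mul(2, Z)) = Mul(10, Z))
Add(Function('C')(6), Mul(Mul(8, 0), 19)) = Add(Mul(10, 6), Mul(Mul(8, 0), 19)) = Add(60, Mul(0, 19)) = Add(60, 0) = 60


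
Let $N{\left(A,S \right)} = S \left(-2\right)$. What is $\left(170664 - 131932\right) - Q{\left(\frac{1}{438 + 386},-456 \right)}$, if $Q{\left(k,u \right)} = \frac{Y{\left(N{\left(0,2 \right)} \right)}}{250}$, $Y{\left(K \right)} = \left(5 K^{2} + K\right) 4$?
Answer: $\frac{4841348}{125} \approx 38731.0$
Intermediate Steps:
$N{\left(A,S \right)} = - 2 S$
$Y{\left(K \right)} = 4 K + 20 K^{2}$ ($Y{\left(K \right)} = \left(K + 5 K^{2}\right) 4 = 4 K + 20 K^{2}$)
$Q{\left(k,u \right)} = \frac{152}{125}$ ($Q{\left(k,u \right)} = \frac{4 \left(\left(-2\right) 2\right) \left(1 + 5 \left(\left(-2\right) 2\right)\right)}{250} = 4 \left(-4\right) \left(1 + 5 \left(-4\right)\right) \frac{1}{250} = 4 \left(-4\right) \left(1 - 20\right) \frac{1}{250} = 4 \left(-4\right) \left(-19\right) \frac{1}{250} = 304 \cdot \frac{1}{250} = \frac{152}{125}$)
$\left(170664 - 131932\right) - Q{\left(\frac{1}{438 + 386},-456 \right)} = \left(170664 - 131932\right) - \frac{152}{125} = 38732 - \frac{152}{125} = \frac{4841348}{125}$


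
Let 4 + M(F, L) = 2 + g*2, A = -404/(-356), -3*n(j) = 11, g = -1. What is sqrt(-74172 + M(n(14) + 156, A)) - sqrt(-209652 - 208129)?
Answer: I*(-sqrt(417781) + 8*sqrt(1159)) ≈ -374.01*I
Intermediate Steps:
n(j) = -11/3 (n(j) = -1/3*11 = -11/3)
A = 101/89 (A = -404*(-1/356) = 101/89 ≈ 1.1348)
M(F, L) = -4 (M(F, L) = -4 + (2 - 1*2) = -4 + (2 - 2) = -4 + 0 = -4)
sqrt(-74172 + M(n(14) + 156, A)) - sqrt(-209652 - 208129) = sqrt(-74172 - 4) - sqrt(-209652 - 208129) = sqrt(-74176) - sqrt(-417781) = 8*I*sqrt(1159) - I*sqrt(417781) = -I*sqrt(417781) + 8*I*sqrt(1159)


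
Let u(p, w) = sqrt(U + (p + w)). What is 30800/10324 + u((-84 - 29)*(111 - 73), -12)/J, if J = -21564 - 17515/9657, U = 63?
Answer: 7700/2581 - 9657*I*sqrt(4243)/208261063 ≈ 2.9833 - 0.0030204*I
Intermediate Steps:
u(p, w) = sqrt(63 + p + w) (u(p, w) = sqrt(63 + (p + w)) = sqrt(63 + p + w))
J = -208261063/9657 (J = -21564 - 17515/9657 = -208261063/9657 ≈ -21566.)
30800/10324 + u((-84 - 29)*(111 - 73), -12)/J = 30800/10324 + sqrt(63 + (-84 - 29)*(111 - 73) - 12)/(-208261063/9657) = 30800*(1/10324) + sqrt(63 - 113*38 - 12)*(-9657/208261063) = 7700/2581 + sqrt(63 - 4294 - 12)*(-9657/208261063) = 7700/2581 + sqrt(-4243)*(-9657/208261063) = 7700/2581 + (I*sqrt(4243))*(-9657/208261063) = 7700/2581 - 9657*I*sqrt(4243)/208261063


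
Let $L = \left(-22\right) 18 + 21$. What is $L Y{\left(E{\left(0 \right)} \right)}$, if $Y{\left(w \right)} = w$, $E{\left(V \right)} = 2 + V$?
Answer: $-750$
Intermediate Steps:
$L = -375$ ($L = -396 + 21 = -375$)
$L Y{\left(E{\left(0 \right)} \right)} = - 375 \left(2 + 0\right) = \left(-375\right) 2 = -750$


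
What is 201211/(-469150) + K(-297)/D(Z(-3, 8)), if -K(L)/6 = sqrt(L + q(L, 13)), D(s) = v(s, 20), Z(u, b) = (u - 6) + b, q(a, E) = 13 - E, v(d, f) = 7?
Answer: -201211/469150 - 18*I*sqrt(33)/7 ≈ -0.42888 - 14.772*I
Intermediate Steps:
Z(u, b) = -6 + b + u (Z(u, b) = (-6 + u) + b = -6 + b + u)
D(s) = 7
K(L) = -6*sqrt(L) (K(L) = -6*sqrt(L + (13 - 1*13)) = -6*sqrt(L + (13 - 13)) = -6*sqrt(L + 0) = -6*sqrt(L))
201211/(-469150) + K(-297)/D(Z(-3, 8)) = 201211/(-469150) - 18*I*sqrt(33)/7 = 201211*(-1/469150) - 18*I*sqrt(33)*(1/7) = -201211/469150 - 18*I*sqrt(33)*(1/7) = -201211/469150 - 18*I*sqrt(33)/7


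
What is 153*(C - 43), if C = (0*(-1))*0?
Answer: -6579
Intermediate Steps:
C = 0 (C = 0*0 = 0)
153*(C - 43) = 153*(0 - 43) = 153*(-43) = -6579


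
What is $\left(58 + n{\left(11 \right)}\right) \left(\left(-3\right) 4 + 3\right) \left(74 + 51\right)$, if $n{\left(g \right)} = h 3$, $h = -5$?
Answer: $-48375$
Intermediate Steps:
$n{\left(g \right)} = -15$ ($n{\left(g \right)} = \left(-5\right) 3 = -15$)
$\left(58 + n{\left(11 \right)}\right) \left(\left(-3\right) 4 + 3\right) \left(74 + 51\right) = \left(58 - 15\right) \left(\left(-3\right) 4 + 3\right) \left(74 + 51\right) = 43 \left(-12 + 3\right) 125 = 43 \left(\left(-9\right) 125\right) = 43 \left(-1125\right) = -48375$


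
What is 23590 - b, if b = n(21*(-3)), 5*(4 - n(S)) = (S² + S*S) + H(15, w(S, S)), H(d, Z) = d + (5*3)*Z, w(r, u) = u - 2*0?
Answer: 124938/5 ≈ 24988.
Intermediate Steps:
w(r, u) = u (w(r, u) = u + 0 = u)
H(d, Z) = d + 15*Z
n(S) = 1 - 3*S - 2*S²/5 (n(S) = 4 - ((S² + S*S) + (15 + 15*S))/5 = 4 - ((S² + S²) + (15 + 15*S))/5 = 4 - (2*S² + (15 + 15*S))/5 = 4 - (15 + 2*S² + 15*S)/5 = 4 + (-3 - 3*S - 2*S²/5) = 1 - 3*S - 2*S²/5)
b = -6988/5 (b = 1 - 63*(-3) - 2*(21*(-3))²/5 = 1 - 3*(-63) - ⅖*(-63)² = 1 + 189 - ⅖*3969 = 1 + 189 - 7938/5 = -6988/5 ≈ -1397.6)
23590 - b = 23590 - 1*(-6988/5) = 23590 + 6988/5 = 124938/5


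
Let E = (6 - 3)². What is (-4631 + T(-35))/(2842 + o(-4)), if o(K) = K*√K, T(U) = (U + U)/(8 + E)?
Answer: -111970537/68654738 - 157594*I/34327369 ≈ -1.6309 - 0.0045909*I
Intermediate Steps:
E = 9 (E = 3² = 9)
T(U) = 2*U/17 (T(U) = (U + U)/(8 + 9) = (2*U)/17 = (2*U)*(1/17) = 2*U/17)
o(K) = K^(3/2)
(-4631 + T(-35))/(2842 + o(-4)) = (-4631 + (2/17)*(-35))/(2842 + (-4)^(3/2)) = (-4631 - 70/17)/(2842 - 8*I) = -78797*(2842 + 8*I)/137309476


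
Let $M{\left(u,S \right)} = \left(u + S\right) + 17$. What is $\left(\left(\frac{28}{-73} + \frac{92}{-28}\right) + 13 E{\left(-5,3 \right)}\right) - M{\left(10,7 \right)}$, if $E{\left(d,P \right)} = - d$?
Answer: $\frac{13966}{511} \approx 27.331$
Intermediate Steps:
$M{\left(u,S \right)} = 17 + S + u$ ($M{\left(u,S \right)} = \left(S + u\right) + 17 = 17 + S + u$)
$\left(\left(\frac{28}{-73} + \frac{92}{-28}\right) + 13 E{\left(-5,3 \right)}\right) - M{\left(10,7 \right)} = \left(\left(\frac{28}{-73} + \frac{92}{-28}\right) + 13 \left(\left(-1\right) \left(-5\right)\right)\right) - \left(17 + 7 + 10\right) = \left(\left(28 \left(- \frac{1}{73}\right) + 92 \left(- \frac{1}{28}\right)\right) + 13 \cdot 5\right) - 34 = \left(\left(- \frac{28}{73} - \frac{23}{7}\right) + 65\right) - 34 = \left(- \frac{1875}{511} + 65\right) - 34 = \frac{31340}{511} - 34 = \frac{13966}{511}$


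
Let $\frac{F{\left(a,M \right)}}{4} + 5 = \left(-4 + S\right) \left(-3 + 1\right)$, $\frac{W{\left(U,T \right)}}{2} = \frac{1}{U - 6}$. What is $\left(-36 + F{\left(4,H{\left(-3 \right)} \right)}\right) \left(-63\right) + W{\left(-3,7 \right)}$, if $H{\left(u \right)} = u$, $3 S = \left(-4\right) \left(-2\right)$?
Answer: $\frac{25702}{9} \approx 2855.8$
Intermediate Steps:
$S = \frac{8}{3}$ ($S = \frac{\left(-4\right) \left(-2\right)}{3} = \frac{1}{3} \cdot 8 = \frac{8}{3} \approx 2.6667$)
$W{\left(U,T \right)} = \frac{2}{-6 + U}$ ($W{\left(U,T \right)} = \frac{2}{U - 6} = \frac{2}{-6 + U}$)
$F{\left(a,M \right)} = - \frac{28}{3}$ ($F{\left(a,M \right)} = -20 + 4 \left(-4 + \frac{8}{3}\right) \left(-3 + 1\right) = -20 + 4 \left(\left(- \frac{4}{3}\right) \left(-2\right)\right) = -20 + 4 \cdot \frac{8}{3} = -20 + \frac{32}{3} = - \frac{28}{3}$)
$\left(-36 + F{\left(4,H{\left(-3 \right)} \right)}\right) \left(-63\right) + W{\left(-3,7 \right)} = \left(-36 - \frac{28}{3}\right) \left(-63\right) + \frac{2}{-6 - 3} = \left(- \frac{136}{3}\right) \left(-63\right) + \frac{2}{-9} = 2856 + 2 \left(- \frac{1}{9}\right) = 2856 - \frac{2}{9} = \frac{25702}{9}$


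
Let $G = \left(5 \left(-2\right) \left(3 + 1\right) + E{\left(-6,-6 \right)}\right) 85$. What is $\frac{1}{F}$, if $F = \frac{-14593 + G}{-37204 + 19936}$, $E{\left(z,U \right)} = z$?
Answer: $\frac{17268}{18503} \approx 0.93325$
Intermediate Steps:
$G = -3910$ ($G = \left(5 \left(-2\right) \left(3 + 1\right) - 6\right) 85 = \left(\left(-10\right) 4 - 6\right) 85 = \left(-40 - 6\right) 85 = \left(-46\right) 85 = -3910$)
$F = \frac{18503}{17268}$ ($F = \frac{-14593 - 3910}{-37204 + 19936} = - \frac{18503}{-17268} = \left(-18503\right) \left(- \frac{1}{17268}\right) = \frac{18503}{17268} \approx 1.0715$)
$\frac{1}{F} = \frac{1}{\frac{18503}{17268}} = \frac{17268}{18503}$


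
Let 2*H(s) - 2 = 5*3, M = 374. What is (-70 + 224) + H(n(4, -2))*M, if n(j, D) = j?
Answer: 3333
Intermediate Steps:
H(s) = 17/2 (H(s) = 1 + (5*3)/2 = 1 + (½)*15 = 1 + 15/2 = 17/2)
(-70 + 224) + H(n(4, -2))*M = (-70 + 224) + (17/2)*374 = 154 + 3179 = 3333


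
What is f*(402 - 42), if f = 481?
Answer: 173160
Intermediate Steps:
f*(402 - 42) = 481*(402 - 42) = 481*360 = 173160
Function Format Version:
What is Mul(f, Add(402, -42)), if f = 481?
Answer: 173160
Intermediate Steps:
Mul(f, Add(402, -42)) = Mul(481, Add(402, -42)) = Mul(481, 360) = 173160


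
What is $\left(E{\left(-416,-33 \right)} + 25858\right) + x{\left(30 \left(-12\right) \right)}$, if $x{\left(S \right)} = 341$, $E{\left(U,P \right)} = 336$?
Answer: $26535$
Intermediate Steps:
$\left(E{\left(-416,-33 \right)} + 25858\right) + x{\left(30 \left(-12\right) \right)} = \left(336 + 25858\right) + 341 = 26194 + 341 = 26535$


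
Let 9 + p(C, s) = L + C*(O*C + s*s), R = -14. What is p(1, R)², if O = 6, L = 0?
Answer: 37249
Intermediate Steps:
p(C, s) = -9 + C*(s² + 6*C) (p(C, s) = -9 + (0 + C*(6*C + s*s)) = -9 + (0 + C*(6*C + s²)) = -9 + (0 + C*(s² + 6*C)) = -9 + C*(s² + 6*C))
p(1, R)² = (-9 + 6*1² + 1*(-14)²)² = (-9 + 6*1 + 1*196)² = (-9 + 6 + 196)² = 193² = 37249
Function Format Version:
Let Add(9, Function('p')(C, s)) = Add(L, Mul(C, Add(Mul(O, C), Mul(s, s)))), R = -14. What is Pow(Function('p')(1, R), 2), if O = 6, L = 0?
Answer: 37249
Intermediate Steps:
Function('p')(C, s) = Add(-9, Mul(C, Add(Pow(s, 2), Mul(6, C)))) (Function('p')(C, s) = Add(-9, Add(0, Mul(C, Add(Mul(6, C), Mul(s, s))))) = Add(-9, Add(0, Mul(C, Add(Mul(6, C), Pow(s, 2))))) = Add(-9, Add(0, Mul(C, Add(Pow(s, 2), Mul(6, C))))) = Add(-9, Mul(C, Add(Pow(s, 2), Mul(6, C)))))
Pow(Function('p')(1, R), 2) = Pow(Add(-9, Mul(6, Pow(1, 2)), Mul(1, Pow(-14, 2))), 2) = Pow(Add(-9, Mul(6, 1), Mul(1, 196)), 2) = Pow(Add(-9, 6, 196), 2) = Pow(193, 2) = 37249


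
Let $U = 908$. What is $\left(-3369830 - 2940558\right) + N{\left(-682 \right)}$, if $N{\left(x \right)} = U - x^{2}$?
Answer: $-6774604$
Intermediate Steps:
$N{\left(x \right)} = 908 - x^{2}$
$\left(-3369830 - 2940558\right) + N{\left(-682 \right)} = \left(-3369830 - 2940558\right) + \left(908 - \left(-682\right)^{2}\right) = -6310388 + \left(908 - 465124\right) = -6310388 - 464216 = -6774604$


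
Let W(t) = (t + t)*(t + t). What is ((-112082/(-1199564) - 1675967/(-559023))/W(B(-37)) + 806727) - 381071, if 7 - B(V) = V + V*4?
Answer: 21044776260518951499233/49440807270383616 ≈ 4.2566e+5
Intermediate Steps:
B(V) = 7 - 5*V (B(V) = 7 - (V + V*4) = 7 - (V + 4*V) = 7 - 5*V)
W(t) = 4*t**2 (W(t) = (2*t)*(2*t) = 4*t**2)
((-112082/(-1199564) - 1675967/(-559023))/W(B(-37)) + 806727) - 381071 = ((-112082/(-1199564) - 1675967/(-559023))/((4*(7 - 5*(-37))**2)) + 806727) - 381071 = ((-112082*(-1/1199564) - 1675967*(-1/559023))/((4*(7 + 185)**2)) + 806727) - 381071 = ((56041/599782 + 1675967/559023)/((4*192**2)) + 806727) - 381071 = (1036543047137/(335291932986*((4*36864))) + 806727) - 381071 = ((1036543047137/335291932986)/147456 + 806727) - 381071 = ((1036543047137/335291932986)*(1/147456) + 806727) - 381071 = (1036543047137/49440807270383616 + 806727) - 381071 = 39885234127851306431969/49440807270383616 - 381071 = 21044776260518951499233/49440807270383616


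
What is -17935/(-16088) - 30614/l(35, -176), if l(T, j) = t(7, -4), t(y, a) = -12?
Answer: 123183313/48264 ≈ 2552.3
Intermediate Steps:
l(T, j) = -12
-17935/(-16088) - 30614/l(35, -176) = -17935/(-16088) - 30614/(-12) = -17935*(-1/16088) - 30614*(-1/12) = 17935/16088 + 15307/6 = 123183313/48264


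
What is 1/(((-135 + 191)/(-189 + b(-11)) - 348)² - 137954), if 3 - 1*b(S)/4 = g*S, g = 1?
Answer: -361/5976994 ≈ -6.0398e-5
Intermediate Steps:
b(S) = 12 - 4*S
1/(((-135 + 191)/(-189 + b(-11)) - 348)² - 137954) = 1/(((-135 + 191)/(-189 + (12 - 4*(-11))) - 348)² - 137954) = 1/((56/(-189 + (12 + 44)) - 348)² - 137954) = 1/((56/(-189 + 56) - 348)² - 137954) = 1/((56/(-133) - 348)² - 137954) = 1/((56*(-1/133) - 348)² - 137954) = 1/((-8/19 - 348)² - 137954) = 1/((-6620/19)² - 137954) = 1/(43824400/361 - 137954) = 1/(-5976994/361) = -361/5976994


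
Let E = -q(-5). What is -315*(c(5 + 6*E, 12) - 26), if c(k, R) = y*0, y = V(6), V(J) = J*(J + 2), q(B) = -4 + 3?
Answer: 8190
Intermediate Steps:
q(B) = -1
V(J) = J*(2 + J)
E = 1 (E = -1*(-1) = 1)
y = 48 (y = 6*(2 + 6) = 6*8 = 48)
c(k, R) = 0 (c(k, R) = 48*0 = 0)
-315*(c(5 + 6*E, 12) - 26) = -315*(0 - 26) = -315*(-26) = 8190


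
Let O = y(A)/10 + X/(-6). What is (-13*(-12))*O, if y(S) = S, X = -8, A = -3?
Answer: 806/5 ≈ 161.20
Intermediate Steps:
O = 31/30 (O = -3/10 - 8/(-6) = -3*1/10 - 8*(-1/6) = -3/10 + 4/3 = 31/30 ≈ 1.0333)
(-13*(-12))*O = -13*(-12)*(31/30) = 156*(31/30) = 806/5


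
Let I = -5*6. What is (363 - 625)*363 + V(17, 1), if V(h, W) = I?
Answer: -95136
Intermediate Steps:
I = -30
V(h, W) = -30
(363 - 625)*363 + V(17, 1) = (363 - 625)*363 - 30 = -262*363 - 30 = -95106 - 30 = -95136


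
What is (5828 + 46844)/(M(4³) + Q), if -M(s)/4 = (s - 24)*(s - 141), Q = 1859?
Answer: 52672/14179 ≈ 3.7148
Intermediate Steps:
M(s) = -4*(-141 + s)*(-24 + s) (M(s) = -4*(s - 24)*(s - 141) = -4*(-24 + s)*(-141 + s) = -4*(-141 + s)*(-24 + s))
(5828 + 46844)/(M(4³) + Q) = (5828 + 46844)/((-13536 - 4*(4³)² + 660*4³) + 1859) = 52672/((-13536 - 4*64² + 660*64) + 1859) = 52672/((-13536 - 4*4096 + 42240) + 1859) = 52672/((-13536 - 16384 + 42240) + 1859) = 52672/(12320 + 1859) = 52672/14179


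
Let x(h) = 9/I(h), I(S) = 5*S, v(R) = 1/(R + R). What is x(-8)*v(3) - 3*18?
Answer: -4323/80 ≈ -54.037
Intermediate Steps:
v(R) = 1/(2*R)
x(h) = 9/(5*h) (x(h) = 9/((5*h)) = 9*(1/(5*h)) = 9/(5*h))
x(-8)*v(3) - 3*18 = ((9/5)/(-8))*((1/2)/3) - 3*18 = ((9/5)*(-1/8))*((1/2)*(1/3)) - 54 = -9/40*1/6 - 54 = -3/80 - 54 = -4323/80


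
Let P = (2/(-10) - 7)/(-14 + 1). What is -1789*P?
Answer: -64404/65 ≈ -990.83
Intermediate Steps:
P = 36/65 (P = (2*(-⅒) - 7)/(-13) = (-⅕ - 7)*(-1/13) = -36/5*(-1/13) = 36/65 ≈ 0.55385)
-1789*P = -1789*36/65 = -64404/65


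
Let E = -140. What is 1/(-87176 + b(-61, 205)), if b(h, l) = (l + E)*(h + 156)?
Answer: -1/81001 ≈ -1.2346e-5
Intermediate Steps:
b(h, l) = (-140 + l)*(156 + h) (b(h, l) = (l - 140)*(h + 156) = (-140 + l)*(156 + h))
1/(-87176 + b(-61, 205)) = 1/(-87176 + (-21840 - 140*(-61) + 156*205 - 61*205)) = 1/(-87176 + (-21840 + 8540 + 31980 - 12505)) = 1/(-87176 + 6175) = 1/(-81001) = -1/81001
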